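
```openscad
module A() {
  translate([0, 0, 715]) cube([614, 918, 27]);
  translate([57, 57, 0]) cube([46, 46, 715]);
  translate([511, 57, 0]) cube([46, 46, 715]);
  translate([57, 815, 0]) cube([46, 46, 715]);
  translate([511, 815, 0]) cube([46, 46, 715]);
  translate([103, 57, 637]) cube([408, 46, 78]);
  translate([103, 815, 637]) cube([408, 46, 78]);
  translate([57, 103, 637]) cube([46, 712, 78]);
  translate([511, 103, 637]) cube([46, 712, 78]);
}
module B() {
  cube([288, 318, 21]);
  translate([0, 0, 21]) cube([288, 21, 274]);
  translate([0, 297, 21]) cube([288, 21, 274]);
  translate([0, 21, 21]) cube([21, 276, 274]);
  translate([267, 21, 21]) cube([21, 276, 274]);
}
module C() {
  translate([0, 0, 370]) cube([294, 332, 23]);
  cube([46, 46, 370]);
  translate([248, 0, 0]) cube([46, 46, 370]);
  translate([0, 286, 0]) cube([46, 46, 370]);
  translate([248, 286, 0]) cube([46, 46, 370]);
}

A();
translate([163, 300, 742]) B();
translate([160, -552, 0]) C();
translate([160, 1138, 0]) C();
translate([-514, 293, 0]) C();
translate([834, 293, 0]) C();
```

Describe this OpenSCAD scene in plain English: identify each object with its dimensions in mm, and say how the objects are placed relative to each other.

A is a rectangular dining table. The top is 614×918×27 mm with its upper surface at z = 742 mm. It stands on four 46×46 mm square legs, each inset 57 mm from the nearest pair of top edges, running from the floor to the underside of the top. Four apron rails, 46 mm thick and 78 mm tall, run between adjacent legs with their top edges flush with the underside of the top and their outer faces flush with the legs' outer faces.

B is an open storage box with external size 288×318×295 mm and wall thickness 21 mm (the base is also 21 mm thick). The base covers the whole footprint; the four walls stand on the base, with the y-facing walls full-width and the x-facing walls fitting between their inner faces.

C is a four-legged stool. The seat is a 294×332×23 mm slab whose top surface is at z = 393 mm; four square legs, each 46×46 mm in cross-section, run from the floor (z = 0) to the underside of the seat, each flush with a corner of the seat.

The open box is on top of the table, centred. Four stools sit around the table at the −y, +y, −x, +x sides.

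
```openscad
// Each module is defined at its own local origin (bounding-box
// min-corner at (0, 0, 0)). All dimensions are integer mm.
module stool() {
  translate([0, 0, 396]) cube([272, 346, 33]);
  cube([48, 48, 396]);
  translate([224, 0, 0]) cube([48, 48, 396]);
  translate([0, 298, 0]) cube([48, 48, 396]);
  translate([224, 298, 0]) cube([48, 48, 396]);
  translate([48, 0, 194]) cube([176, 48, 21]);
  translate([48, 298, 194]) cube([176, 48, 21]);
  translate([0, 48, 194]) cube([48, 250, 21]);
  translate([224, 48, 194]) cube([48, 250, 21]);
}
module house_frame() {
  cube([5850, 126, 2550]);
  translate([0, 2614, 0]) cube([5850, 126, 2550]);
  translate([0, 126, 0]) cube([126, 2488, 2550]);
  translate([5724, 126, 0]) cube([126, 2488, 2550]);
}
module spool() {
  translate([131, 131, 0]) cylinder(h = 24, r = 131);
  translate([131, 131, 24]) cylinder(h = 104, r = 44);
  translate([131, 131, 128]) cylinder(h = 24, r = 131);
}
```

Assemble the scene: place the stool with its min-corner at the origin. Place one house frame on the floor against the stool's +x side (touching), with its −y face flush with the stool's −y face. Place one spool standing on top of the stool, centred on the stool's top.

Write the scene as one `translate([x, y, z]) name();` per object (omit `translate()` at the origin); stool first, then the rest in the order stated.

stool();
translate([272, 0, 0]) house_frame();
translate([5, 42, 429]) spool();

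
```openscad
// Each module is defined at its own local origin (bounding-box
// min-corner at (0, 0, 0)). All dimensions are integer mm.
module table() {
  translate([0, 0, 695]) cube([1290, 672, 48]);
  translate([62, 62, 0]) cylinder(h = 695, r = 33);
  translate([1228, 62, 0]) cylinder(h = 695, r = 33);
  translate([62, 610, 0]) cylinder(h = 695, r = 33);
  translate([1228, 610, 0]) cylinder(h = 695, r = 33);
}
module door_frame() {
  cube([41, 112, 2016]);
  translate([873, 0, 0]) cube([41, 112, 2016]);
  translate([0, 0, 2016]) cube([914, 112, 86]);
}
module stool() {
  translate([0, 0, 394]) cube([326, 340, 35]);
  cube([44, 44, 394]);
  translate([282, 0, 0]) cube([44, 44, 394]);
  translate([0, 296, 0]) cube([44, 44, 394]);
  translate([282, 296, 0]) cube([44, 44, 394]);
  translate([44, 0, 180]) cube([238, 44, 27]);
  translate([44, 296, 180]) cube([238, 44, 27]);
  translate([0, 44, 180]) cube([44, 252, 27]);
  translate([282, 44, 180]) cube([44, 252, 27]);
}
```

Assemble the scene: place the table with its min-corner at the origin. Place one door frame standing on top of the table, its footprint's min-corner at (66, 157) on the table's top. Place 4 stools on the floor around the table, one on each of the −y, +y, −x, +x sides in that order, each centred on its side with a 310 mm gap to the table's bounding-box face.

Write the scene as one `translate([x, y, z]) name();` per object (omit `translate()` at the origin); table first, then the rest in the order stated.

table();
translate([66, 157, 743]) door_frame();
translate([482, -650, 0]) stool();
translate([482, 982, 0]) stool();
translate([-636, 166, 0]) stool();
translate([1600, 166, 0]) stool();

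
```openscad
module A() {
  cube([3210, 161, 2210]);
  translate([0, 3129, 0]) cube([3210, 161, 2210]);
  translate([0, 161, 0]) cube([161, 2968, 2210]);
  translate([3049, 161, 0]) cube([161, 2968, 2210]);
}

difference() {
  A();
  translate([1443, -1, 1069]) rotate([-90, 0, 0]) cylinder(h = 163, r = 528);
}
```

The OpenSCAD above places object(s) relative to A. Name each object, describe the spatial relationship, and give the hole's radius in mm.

A is a house frame. The house frame has a circular hole through its front wall. The hole's radius is 528 mm.

The subtracted cylinder has r = 528 mm.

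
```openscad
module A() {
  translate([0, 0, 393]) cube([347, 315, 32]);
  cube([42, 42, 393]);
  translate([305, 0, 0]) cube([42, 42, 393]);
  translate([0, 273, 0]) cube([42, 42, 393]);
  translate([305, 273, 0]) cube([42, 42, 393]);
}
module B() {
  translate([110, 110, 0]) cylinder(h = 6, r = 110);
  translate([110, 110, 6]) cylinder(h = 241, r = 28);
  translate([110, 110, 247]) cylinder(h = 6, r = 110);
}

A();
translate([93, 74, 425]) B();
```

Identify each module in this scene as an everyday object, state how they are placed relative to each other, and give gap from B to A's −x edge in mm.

The spool's min-x is at 93; the stool's min-x is 0; gap = 93 mm.

A is a stool. B is a spool. The spool is on top of the stool. The gap from the spool to the stool's −x edge is 93 mm.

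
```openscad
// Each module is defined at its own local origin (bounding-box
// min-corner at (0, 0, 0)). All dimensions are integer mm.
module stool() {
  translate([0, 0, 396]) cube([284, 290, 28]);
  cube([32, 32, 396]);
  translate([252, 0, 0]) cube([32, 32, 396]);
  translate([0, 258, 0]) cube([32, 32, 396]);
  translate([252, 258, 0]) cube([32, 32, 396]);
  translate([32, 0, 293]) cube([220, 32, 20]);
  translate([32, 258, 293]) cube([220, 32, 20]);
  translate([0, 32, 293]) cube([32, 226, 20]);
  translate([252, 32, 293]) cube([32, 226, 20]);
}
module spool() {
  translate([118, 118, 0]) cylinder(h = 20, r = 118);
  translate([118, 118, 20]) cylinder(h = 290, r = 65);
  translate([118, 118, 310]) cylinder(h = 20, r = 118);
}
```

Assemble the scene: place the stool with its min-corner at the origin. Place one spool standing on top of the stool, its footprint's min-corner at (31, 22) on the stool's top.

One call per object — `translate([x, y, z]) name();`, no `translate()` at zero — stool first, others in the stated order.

stool();
translate([31, 22, 424]) spool();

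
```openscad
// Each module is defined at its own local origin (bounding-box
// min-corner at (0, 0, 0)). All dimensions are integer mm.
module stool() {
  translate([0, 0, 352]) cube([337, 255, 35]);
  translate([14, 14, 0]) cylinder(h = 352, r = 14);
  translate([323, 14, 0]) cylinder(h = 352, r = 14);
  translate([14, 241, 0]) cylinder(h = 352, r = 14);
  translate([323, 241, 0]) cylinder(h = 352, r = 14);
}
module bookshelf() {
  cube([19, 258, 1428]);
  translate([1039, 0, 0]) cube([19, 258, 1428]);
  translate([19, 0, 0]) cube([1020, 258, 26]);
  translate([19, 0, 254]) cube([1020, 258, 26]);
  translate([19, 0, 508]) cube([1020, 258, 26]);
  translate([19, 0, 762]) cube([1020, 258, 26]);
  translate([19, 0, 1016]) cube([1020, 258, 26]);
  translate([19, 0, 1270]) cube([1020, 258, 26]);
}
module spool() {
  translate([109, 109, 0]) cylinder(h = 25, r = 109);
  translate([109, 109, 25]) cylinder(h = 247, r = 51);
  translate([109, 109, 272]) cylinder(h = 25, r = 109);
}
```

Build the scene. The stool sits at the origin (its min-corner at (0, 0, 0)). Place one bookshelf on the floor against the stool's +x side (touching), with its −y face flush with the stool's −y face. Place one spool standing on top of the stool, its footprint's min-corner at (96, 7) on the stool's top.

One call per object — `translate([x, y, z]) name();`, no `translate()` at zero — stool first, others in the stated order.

stool();
translate([337, 0, 0]) bookshelf();
translate([96, 7, 387]) spool();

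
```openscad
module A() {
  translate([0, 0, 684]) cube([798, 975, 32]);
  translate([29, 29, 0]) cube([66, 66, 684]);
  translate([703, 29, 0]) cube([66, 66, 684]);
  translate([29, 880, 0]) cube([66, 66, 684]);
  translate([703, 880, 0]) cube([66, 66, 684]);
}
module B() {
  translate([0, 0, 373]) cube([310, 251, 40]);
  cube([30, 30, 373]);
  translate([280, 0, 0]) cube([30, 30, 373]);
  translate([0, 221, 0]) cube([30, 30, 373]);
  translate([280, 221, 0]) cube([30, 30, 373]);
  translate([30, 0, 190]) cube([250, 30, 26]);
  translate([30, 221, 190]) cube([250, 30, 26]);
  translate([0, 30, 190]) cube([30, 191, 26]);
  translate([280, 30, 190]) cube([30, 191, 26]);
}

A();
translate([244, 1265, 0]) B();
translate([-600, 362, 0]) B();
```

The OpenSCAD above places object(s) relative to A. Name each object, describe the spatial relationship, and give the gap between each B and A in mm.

A is a table. B is a stool. Two stools sit around the table at the +y, −x sides. The gap between each stool and the table is 290 mm.

Each stool's nearest face is 290 mm from the table's bounding box.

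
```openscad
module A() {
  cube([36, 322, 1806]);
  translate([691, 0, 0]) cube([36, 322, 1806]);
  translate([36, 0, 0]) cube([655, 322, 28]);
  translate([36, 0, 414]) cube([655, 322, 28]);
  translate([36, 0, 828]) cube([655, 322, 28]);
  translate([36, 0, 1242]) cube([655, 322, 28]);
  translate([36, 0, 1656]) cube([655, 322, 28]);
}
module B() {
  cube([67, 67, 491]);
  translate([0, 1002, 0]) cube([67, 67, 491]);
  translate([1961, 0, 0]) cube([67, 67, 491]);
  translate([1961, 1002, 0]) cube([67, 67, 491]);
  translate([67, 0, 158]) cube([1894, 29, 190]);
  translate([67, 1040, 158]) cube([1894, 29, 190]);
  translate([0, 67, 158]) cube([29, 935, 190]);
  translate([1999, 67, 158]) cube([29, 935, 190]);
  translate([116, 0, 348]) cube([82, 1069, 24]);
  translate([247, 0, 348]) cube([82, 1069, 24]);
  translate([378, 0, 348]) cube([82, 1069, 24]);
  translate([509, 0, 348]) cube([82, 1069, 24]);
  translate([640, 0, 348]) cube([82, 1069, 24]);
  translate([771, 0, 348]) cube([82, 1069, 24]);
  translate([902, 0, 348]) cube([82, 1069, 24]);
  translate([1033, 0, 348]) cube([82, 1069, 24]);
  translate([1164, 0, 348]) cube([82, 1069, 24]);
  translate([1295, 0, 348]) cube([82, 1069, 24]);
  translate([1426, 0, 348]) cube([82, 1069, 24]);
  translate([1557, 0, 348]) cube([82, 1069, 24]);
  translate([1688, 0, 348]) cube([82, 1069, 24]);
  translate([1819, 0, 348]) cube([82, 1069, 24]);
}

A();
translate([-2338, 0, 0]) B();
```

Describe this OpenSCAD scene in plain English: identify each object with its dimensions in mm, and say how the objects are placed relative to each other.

A is a bookshelf 727 mm wide overall, 322 mm deep and 1806 mm tall. The two sides are 36 mm thick vertical panels. 5 horizontal shelves of 28 mm thickness span between the inner faces of the sides; the lowest shelf sits on the floor and shelves are stacked with a clear vertical gap of 386 mm between each pair.

B is a bed frame 2028 mm long (x) by 1069 mm wide (y). Four 67×67 mm corner posts, 491 mm tall, at the corners of the footprint. Four rails of 29 mm thickness and 190 mm height run between adjacent posts with their undersides at z = 158 mm, their outer faces flush with the outside of the frame (the two x-running rails run between the posts' inner faces; the two y-running rails run between the posts' inner faces). 14 slats, each 82 mm wide (x) and 24 mm thick, lie across the top of the two x-running rails, running the full 1069 mm width of the frame in y; the slats are evenly spaced along x between the inner faces of the end posts with equal gaps (rounded down to the nearest mm) at the −x end and between each pair — any rounding remainder accumulates at the +x end.

The bed frame is on the floor beside the bookshelf on its −x side.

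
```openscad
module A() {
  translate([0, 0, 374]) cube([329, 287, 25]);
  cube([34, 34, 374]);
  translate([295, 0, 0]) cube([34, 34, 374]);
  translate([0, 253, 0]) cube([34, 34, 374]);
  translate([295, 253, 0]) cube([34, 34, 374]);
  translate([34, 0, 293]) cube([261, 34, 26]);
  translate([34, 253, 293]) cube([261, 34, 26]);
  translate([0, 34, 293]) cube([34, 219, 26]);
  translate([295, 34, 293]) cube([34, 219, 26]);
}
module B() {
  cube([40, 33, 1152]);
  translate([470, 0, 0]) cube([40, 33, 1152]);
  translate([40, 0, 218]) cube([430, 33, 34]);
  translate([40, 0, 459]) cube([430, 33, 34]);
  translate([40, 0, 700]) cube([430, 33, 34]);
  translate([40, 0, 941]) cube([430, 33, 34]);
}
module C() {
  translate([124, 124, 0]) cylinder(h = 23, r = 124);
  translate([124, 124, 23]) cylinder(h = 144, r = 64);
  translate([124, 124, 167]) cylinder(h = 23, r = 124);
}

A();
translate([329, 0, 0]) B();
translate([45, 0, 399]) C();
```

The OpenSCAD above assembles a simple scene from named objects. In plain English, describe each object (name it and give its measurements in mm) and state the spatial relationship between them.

A is a four-legged stool. The seat is 329×287 mm, 25 mm thick, top at z = 399 mm. It stands on four square legs, each 34×34 mm in cross-section, from z = 0 to the seat underside, each flush with a corner of the seat. Four stretchers, 34 mm wide and 26 mm tall, connect adjacent legs with their undersides at z = 293 mm, each running between the inner faces of the legs it joins and aligned with the legs' outer faces on the other axis.

B is a wooden ladder with two side rails of 40×33 mm section and 1152 mm height, set 510 mm apart overall. Between them run 4 rectangular rungs (33 mm deep, 34 mm thick), front faces flush with the rails' −y face. The bottom of the first rung is 218 mm above the floor and each subsequent rung is 241 mm higher than the one below.

C is a spool: two coaxial disc flanges of radius 124 mm and thickness 23 mm, joined by a core cylinder of radius 64 mm and height 144 mm. The lower flange rests on z = 0 and the three cylinders share a vertical axis.

The ladder is against the stool's +x side, with their −y faces flush. The spool is on top of the stool.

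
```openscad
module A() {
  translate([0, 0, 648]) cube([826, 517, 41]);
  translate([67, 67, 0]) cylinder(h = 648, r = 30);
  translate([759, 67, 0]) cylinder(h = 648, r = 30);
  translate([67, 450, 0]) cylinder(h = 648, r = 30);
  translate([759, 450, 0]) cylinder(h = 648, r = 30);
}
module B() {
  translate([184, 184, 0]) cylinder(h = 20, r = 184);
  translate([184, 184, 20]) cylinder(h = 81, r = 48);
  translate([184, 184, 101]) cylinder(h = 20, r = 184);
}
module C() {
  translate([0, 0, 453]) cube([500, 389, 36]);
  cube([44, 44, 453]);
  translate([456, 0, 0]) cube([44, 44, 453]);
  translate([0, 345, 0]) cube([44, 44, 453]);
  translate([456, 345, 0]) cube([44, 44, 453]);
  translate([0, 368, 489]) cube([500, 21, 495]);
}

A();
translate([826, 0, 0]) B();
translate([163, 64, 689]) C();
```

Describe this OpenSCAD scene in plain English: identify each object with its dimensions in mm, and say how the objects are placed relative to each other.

A is a table with a 826×517 mm rectangular top, 41 mm thick, top surface at z = 689 mm, supported by four round legs of 60 mm diameter, each leg's bounding box inset 37 mm from the nearest pair of top edges, running from the floor.

B is a spool: two coaxial disc flanges of radius 184 mm and thickness 20 mm, joined by a core cylinder of radius 48 mm and height 81 mm. The lower flange rests on z = 0 and the three cylinders share a vertical axis.

C is a chair: 500×389 mm seat, 36 mm thick, top at z = 489 mm, on four 44 mm square corner legs flush with the seat edges. A 21 mm thick backrest slab spans the full seat width, extending 495 mm above the seat top, its back face flush with the seat's +y edge.

The spool is against the table's +x side, with their −y faces flush. The chair is on top of the table, centred.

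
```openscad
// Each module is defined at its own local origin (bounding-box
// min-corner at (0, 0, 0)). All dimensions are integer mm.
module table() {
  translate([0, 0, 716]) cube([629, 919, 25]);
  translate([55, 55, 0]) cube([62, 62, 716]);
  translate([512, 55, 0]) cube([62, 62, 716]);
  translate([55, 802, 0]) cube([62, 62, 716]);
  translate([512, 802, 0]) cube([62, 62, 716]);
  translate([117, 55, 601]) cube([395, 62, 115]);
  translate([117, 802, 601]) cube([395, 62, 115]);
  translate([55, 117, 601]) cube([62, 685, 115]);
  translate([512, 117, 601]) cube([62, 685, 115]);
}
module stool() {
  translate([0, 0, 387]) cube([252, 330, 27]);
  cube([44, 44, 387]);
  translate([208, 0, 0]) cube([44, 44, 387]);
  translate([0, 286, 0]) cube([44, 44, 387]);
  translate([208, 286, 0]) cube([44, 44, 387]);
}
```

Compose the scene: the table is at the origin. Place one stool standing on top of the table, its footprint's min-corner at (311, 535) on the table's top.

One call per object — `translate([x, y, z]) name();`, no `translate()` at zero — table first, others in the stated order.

table();
translate([311, 535, 741]) stool();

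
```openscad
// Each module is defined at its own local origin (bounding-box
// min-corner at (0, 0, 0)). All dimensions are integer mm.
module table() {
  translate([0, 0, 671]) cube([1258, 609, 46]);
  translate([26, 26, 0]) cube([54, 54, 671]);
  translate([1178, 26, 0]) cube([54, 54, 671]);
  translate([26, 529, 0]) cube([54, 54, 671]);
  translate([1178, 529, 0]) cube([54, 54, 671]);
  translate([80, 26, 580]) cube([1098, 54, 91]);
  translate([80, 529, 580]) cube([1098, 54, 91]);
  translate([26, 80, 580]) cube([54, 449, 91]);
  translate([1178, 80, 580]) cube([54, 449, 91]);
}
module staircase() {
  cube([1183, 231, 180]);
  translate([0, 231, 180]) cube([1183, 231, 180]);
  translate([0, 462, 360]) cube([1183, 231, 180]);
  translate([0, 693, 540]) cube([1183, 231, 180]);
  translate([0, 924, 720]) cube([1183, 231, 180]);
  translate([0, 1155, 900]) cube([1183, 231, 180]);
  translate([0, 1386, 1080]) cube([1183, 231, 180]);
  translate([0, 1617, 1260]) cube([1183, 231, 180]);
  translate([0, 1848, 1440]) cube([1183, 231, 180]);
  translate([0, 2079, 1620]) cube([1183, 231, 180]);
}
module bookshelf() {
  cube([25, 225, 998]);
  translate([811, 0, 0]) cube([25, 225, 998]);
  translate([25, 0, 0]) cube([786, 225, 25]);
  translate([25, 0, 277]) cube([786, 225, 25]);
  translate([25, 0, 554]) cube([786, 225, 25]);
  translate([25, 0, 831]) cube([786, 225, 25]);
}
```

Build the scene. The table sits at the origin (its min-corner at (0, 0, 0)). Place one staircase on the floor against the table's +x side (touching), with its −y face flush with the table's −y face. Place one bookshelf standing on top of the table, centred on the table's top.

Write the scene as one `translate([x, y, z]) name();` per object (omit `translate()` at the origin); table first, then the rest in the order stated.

table();
translate([1258, 0, 0]) staircase();
translate([211, 192, 717]) bookshelf();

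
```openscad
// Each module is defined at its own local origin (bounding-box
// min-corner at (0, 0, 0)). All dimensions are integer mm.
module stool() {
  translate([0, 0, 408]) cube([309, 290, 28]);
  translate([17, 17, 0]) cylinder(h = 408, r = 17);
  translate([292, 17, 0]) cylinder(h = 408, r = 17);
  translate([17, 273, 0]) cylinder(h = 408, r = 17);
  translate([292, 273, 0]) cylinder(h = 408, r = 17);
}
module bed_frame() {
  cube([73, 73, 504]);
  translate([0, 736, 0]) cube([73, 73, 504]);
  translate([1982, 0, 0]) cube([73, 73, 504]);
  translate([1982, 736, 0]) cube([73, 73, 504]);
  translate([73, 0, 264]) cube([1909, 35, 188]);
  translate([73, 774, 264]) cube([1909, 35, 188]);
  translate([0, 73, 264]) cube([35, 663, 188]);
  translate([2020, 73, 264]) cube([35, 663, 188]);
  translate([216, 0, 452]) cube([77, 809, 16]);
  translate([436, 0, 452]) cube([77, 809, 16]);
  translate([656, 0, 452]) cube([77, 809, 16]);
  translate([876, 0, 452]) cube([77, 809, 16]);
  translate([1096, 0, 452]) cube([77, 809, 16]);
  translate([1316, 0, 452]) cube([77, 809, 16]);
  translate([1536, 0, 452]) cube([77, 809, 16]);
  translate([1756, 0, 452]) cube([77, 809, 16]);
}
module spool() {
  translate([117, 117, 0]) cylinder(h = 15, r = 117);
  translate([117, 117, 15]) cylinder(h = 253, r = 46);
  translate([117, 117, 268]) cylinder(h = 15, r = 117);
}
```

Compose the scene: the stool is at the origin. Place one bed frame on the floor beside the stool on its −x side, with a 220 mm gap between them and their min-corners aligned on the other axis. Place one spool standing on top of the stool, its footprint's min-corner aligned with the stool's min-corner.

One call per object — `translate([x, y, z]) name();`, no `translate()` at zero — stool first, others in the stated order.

stool();
translate([-2275, 0, 0]) bed_frame();
translate([0, 0, 436]) spool();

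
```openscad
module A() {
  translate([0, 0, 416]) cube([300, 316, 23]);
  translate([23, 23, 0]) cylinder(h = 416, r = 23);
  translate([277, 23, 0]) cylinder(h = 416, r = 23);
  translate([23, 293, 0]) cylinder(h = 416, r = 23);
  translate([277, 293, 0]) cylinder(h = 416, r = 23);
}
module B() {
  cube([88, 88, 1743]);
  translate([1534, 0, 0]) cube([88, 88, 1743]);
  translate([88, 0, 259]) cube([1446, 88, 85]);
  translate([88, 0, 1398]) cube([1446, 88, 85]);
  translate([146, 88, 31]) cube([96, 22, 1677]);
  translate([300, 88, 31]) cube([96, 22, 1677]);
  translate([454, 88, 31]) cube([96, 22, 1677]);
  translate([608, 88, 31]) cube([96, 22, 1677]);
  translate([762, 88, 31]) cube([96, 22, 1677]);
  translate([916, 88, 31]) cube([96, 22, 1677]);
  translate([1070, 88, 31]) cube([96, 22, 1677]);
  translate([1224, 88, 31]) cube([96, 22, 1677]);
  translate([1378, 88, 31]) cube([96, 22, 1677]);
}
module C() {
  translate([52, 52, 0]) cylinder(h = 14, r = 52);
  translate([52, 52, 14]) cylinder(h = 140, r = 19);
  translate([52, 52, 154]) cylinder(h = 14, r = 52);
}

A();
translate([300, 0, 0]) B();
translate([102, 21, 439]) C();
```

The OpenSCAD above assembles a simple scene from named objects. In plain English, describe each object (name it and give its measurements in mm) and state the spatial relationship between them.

A is a simple wooden stool: a rectangular seat 300 mm (x) by 316 mm (y), 23 mm thick, top face at z = 439 mm, on four round legs, each 46 mm in diameter. The legs rest on z = 0, each leg's axis is inset half a diameter from the nearest pair of seat edges (so the leg's bounding box is flush with the corner).

B is a fence section. Two 88×88 mm posts, 1743 mm tall, stand on the floor with a clear span of 1446 mm between their inner faces. Two horizontal rails of 88×85 mm section span the gap between the posts with their undersides at z = 259 mm and z = 1398 mm, flush with the posts' −y face. 9 pickets, each 96 mm wide, 22 mm thick and 1677 mm tall, are fixed to the +y face of the rails with their bottoms at z = 31 mm, evenly spaced across the span with equal gaps (rounded down to the nearest mm) at the −x end and between each pair — any rounding remainder accumulates at the +x end.

C is a spool: two coaxial disc flanges of radius 52 mm and thickness 14 mm, joined by a core cylinder of radius 19 mm and height 140 mm. The lower flange rests on z = 0 and the three cylinders share a vertical axis.

The fence section is against the stool's +x side, with their −y faces flush. The spool is on top of the stool.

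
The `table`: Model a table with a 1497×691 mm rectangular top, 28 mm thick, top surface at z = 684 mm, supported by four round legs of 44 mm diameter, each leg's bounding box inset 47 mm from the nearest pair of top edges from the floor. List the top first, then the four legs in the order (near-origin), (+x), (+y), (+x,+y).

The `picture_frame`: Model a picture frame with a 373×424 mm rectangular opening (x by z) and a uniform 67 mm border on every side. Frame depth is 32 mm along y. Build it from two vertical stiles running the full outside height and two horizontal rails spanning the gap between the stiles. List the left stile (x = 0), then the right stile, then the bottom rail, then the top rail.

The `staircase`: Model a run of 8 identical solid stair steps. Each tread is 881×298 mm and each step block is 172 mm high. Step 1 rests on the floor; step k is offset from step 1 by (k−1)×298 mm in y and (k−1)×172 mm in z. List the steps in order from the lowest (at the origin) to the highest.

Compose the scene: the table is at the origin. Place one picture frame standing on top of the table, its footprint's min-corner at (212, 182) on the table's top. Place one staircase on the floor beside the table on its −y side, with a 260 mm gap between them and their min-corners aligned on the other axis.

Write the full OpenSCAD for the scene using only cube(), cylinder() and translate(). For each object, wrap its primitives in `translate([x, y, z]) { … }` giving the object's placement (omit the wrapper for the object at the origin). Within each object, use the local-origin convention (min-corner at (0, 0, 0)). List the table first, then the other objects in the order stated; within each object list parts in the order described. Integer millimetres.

translate([0, 0, 656]) cube([1497, 691, 28]);
translate([69, 69, 0]) cylinder(h = 656, r = 22);
translate([1428, 69, 0]) cylinder(h = 656, r = 22);
translate([69, 622, 0]) cylinder(h = 656, r = 22);
translate([1428, 622, 0]) cylinder(h = 656, r = 22);
translate([212, 182, 684]) {
  cube([67, 32, 558]);
  translate([440, 0, 0]) cube([67, 32, 558]);
  translate([67, 0, 0]) cube([373, 32, 67]);
  translate([67, 0, 491]) cube([373, 32, 67]);
}
translate([0, -2644, 0]) {
  cube([881, 298, 172]);
  translate([0, 298, 172]) cube([881, 298, 172]);
  translate([0, 596, 344]) cube([881, 298, 172]);
  translate([0, 894, 516]) cube([881, 298, 172]);
  translate([0, 1192, 688]) cube([881, 298, 172]);
  translate([0, 1490, 860]) cube([881, 298, 172]);
  translate([0, 1788, 1032]) cube([881, 298, 172]);
  translate([0, 2086, 1204]) cube([881, 298, 172]);
}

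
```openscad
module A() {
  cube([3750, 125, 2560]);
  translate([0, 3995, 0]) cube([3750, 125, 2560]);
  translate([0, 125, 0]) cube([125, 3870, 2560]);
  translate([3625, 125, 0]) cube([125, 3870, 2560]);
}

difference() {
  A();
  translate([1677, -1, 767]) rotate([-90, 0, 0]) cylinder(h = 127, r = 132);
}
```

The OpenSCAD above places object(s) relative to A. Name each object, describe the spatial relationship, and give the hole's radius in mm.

The subtracted cylinder has r = 132 mm.

A is a house frame. The house frame has a circular hole through its front wall. The hole's radius is 132 mm.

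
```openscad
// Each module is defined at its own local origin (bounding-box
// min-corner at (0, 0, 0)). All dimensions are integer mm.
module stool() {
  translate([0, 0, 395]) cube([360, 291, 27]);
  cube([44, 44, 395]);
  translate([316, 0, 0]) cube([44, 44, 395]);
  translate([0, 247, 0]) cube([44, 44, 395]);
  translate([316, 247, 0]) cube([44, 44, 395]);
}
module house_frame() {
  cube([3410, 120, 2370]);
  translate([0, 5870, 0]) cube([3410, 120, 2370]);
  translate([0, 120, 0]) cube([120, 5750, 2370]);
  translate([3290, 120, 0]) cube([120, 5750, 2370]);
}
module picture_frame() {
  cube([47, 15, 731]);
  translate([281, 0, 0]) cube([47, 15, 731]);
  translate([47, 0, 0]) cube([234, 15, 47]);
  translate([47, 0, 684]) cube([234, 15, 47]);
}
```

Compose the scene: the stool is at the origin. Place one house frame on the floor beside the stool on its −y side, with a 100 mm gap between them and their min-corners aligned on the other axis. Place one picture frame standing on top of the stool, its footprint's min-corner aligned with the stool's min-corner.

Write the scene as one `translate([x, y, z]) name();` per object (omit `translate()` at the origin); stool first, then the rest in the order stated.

stool();
translate([0, -6090, 0]) house_frame();
translate([0, 0, 422]) picture_frame();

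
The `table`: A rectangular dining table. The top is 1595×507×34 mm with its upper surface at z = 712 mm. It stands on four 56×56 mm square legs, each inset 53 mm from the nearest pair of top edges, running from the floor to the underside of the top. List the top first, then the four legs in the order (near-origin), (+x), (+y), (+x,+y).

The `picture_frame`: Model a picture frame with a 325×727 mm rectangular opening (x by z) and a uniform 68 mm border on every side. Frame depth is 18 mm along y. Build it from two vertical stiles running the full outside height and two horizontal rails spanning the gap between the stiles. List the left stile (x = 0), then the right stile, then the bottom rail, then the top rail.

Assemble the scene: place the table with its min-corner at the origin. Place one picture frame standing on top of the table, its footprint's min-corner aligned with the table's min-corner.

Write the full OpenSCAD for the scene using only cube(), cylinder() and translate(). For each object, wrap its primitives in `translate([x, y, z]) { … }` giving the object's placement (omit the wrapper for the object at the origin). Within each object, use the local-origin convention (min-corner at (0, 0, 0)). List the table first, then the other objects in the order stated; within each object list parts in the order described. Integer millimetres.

translate([0, 0, 678]) cube([1595, 507, 34]);
translate([53, 53, 0]) cube([56, 56, 678]);
translate([1486, 53, 0]) cube([56, 56, 678]);
translate([53, 398, 0]) cube([56, 56, 678]);
translate([1486, 398, 0]) cube([56, 56, 678]);
translate([0, 0, 712]) {
  cube([68, 18, 863]);
  translate([393, 0, 0]) cube([68, 18, 863]);
  translate([68, 0, 0]) cube([325, 18, 68]);
  translate([68, 0, 795]) cube([325, 18, 68]);
}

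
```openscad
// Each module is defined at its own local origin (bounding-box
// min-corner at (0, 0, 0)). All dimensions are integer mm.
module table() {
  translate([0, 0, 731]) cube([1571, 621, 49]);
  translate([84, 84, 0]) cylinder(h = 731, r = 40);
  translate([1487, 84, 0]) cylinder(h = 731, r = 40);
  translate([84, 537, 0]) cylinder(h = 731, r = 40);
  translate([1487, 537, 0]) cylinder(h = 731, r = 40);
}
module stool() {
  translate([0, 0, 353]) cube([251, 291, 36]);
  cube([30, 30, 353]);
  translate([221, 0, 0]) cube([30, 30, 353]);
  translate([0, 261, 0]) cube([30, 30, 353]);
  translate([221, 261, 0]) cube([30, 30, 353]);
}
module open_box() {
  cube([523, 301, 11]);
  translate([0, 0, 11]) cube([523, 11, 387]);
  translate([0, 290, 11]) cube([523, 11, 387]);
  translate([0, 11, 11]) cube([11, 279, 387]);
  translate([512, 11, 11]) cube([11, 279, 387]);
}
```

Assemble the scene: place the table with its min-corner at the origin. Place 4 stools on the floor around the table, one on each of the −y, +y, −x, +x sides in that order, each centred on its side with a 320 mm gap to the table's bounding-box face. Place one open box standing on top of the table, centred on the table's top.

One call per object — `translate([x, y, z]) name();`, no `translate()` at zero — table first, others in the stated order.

table();
translate([660, -611, 0]) stool();
translate([660, 941, 0]) stool();
translate([-571, 165, 0]) stool();
translate([1891, 165, 0]) stool();
translate([524, 160, 780]) open_box();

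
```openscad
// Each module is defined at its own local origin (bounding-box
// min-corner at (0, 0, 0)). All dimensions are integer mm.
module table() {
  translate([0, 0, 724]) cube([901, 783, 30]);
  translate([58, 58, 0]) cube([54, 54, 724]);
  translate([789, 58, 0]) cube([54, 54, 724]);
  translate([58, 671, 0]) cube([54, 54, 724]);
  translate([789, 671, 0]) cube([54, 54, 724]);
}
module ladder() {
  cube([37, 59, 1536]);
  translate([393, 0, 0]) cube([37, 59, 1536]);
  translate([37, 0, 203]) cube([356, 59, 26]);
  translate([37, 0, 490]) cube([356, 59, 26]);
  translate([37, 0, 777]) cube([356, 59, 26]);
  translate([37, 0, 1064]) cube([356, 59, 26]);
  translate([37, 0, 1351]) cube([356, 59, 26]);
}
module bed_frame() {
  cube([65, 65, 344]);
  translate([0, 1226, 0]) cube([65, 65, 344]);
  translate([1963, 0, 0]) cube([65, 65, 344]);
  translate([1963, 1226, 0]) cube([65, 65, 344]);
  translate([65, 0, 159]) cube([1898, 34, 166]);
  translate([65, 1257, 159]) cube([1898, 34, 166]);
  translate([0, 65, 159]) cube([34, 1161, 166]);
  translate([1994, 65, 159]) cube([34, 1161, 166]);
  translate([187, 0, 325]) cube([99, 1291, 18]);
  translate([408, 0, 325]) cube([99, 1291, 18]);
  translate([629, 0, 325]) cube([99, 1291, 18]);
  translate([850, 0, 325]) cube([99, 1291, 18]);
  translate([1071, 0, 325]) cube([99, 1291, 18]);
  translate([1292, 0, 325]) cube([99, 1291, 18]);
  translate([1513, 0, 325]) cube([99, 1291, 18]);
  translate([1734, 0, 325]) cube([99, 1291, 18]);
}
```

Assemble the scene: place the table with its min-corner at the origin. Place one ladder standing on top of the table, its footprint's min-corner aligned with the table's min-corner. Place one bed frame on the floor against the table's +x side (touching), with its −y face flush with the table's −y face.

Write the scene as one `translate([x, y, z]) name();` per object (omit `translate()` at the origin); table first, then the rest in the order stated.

table();
translate([0, 0, 754]) ladder();
translate([901, 0, 0]) bed_frame();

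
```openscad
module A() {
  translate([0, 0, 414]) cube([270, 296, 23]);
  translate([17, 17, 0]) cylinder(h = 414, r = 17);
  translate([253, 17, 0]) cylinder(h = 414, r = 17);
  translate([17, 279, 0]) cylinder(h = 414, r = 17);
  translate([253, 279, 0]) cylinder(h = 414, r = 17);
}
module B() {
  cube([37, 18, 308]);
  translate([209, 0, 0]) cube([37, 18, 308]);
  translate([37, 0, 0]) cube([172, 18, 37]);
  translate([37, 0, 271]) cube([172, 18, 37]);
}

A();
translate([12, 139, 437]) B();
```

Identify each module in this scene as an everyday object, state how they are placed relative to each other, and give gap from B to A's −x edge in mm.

The picture frame's min-x is at 12; the stool's min-x is 0; gap = 12 mm.

A is a stool. B is a picture frame. The picture frame is on top of the stool, centred. The gap from the picture frame to the stool's −x edge is 12 mm.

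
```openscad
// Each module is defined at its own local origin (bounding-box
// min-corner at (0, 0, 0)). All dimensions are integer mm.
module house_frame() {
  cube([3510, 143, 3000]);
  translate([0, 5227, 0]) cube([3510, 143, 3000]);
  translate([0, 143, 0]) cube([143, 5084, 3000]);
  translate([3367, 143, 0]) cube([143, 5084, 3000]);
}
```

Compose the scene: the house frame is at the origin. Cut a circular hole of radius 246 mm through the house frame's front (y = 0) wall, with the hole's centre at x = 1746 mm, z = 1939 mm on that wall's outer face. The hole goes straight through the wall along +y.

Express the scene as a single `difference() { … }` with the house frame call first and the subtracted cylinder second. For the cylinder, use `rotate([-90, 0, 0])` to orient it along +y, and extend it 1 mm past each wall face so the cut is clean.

difference() {
  house_frame();
  translate([1746, -1, 1939]) rotate([-90, 0, 0]) cylinder(h = 145, r = 246);
}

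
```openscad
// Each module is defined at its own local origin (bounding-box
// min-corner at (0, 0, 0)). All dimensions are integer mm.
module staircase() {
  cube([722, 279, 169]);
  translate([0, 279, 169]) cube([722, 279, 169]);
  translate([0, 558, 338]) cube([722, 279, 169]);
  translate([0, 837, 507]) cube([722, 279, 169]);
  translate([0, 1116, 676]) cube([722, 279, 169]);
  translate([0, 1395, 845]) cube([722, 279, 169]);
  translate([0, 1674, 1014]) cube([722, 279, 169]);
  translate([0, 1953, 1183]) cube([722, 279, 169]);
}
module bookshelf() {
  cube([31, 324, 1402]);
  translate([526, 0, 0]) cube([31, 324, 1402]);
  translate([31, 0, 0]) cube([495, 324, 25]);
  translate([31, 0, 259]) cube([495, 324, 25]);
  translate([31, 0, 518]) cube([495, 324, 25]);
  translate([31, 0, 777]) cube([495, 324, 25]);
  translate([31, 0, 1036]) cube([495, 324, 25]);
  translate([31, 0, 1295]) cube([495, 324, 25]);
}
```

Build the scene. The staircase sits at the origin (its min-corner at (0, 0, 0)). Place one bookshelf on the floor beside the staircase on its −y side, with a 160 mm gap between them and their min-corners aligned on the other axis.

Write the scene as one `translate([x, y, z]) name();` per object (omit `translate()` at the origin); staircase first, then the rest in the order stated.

staircase();
translate([0, -484, 0]) bookshelf();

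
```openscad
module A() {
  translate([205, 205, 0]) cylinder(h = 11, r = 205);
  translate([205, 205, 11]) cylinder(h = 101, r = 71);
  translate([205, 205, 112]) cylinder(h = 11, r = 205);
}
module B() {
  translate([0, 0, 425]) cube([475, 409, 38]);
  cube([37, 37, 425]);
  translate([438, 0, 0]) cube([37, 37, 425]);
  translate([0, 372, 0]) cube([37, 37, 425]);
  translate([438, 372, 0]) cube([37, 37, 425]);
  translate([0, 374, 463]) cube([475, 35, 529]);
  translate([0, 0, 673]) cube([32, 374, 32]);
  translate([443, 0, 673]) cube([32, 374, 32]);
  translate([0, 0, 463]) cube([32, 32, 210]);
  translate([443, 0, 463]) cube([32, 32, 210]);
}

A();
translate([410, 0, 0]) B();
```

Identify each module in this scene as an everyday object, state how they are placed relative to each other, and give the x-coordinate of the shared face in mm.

A is a spool. B is a chair. The chair is against the spool's +x side, with their −y faces flush. The x-coordinate of the shared face is 410 mm.

The spool's +x face and the chair's −x face are both at x = 410 mm.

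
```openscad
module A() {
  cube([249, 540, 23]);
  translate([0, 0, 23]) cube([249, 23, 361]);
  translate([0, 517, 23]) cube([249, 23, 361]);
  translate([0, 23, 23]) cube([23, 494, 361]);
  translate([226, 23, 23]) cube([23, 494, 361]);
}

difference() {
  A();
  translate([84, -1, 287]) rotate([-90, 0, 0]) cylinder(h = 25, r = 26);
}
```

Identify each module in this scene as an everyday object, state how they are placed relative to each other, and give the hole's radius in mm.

The subtracted cylinder has r = 26 mm.

A is an open box. The open box has a circular hole through its front wall. The hole's radius is 26 mm.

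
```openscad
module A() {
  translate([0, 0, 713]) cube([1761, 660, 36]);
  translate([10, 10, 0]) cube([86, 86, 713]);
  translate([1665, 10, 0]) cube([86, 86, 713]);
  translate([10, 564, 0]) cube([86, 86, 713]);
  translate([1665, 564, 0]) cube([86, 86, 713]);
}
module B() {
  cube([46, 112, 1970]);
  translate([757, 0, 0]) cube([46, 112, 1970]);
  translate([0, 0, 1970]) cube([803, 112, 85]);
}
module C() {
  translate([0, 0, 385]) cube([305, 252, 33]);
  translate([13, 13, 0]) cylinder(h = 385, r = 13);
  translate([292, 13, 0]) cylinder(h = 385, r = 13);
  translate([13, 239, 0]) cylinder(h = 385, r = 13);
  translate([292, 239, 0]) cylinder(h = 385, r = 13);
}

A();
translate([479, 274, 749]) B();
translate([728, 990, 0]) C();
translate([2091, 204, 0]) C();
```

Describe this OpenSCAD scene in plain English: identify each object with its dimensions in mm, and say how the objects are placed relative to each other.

A is a table: top 1761 mm (x) × 660 mm (y), 36 mm thick, upper face at z = 749 mm, on four 86×86 mm square legs, each inset 10 mm from the nearest pair of top edges, running from z = 0 to the bottom of the top.

B is a rectangular door frame: two vertical jambs of 46×112 mm section, 1970 mm tall, with a clear opening 711 mm wide between their inner faces. A header 85 mm tall and 112 mm deep lies on top of the jambs and spans the full outside width.

C is a four-legged stool. The seat is 305×252 mm, 33 mm thick, top at z = 418 mm. It stands on four round legs, each 26 mm in diameter, from z = 0 to the seat underside, each leg's axis is inset half a diameter from the nearest pair of seat edges (so the leg's bounding box is flush with the corner).

The door frame is on top of the table, centred. Two stools sit around the table at the +y, +x sides.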